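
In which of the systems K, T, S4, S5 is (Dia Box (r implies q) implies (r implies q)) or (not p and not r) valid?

S5

S4-tableau for the negation not ((Dia Box (r implies q) implies (r implies q)) or (not p and not r)):
1. not ((Dia Box (r implies q) implies (r implies q)) or (not p and not r)), w0
2. not (Dia Box (r implies q) implies (r implies q)), w0
3. not (not p and not r), w0
4. Dia Box (r implies q), w0
5. not (r implies q), w0
6. r, w0
7. not q, w0
8. Box (r implies q), w1
9. r implies q, w1
10. q, w1
Accessibility: w0Rw0, w0Rw1, w1Rw1
Complete open branch: countermodel on an S4-frame, so not valid in S4, nor in K, T (the same frame is also a K-frame and a T-frame).
S5-tableau for the negation not ((Dia Box (r implies q) implies (r implies q)) or (not p and not r)):
1. not ((Dia Box (r implies q) implies (r implies q)) or (not p and not r)), w0
2. not (Dia Box (r implies q) implies (r implies q)), w0
3. not (not p and not r), w0
4. Dia Box (r implies q), w0
5. not (r implies q), w0
6. r, w0
7. not q, w0
8. Box (r implies q), w1
9. r implies q, w0
10. r implies q, w1
11. q, w0
Accessibility: w0Rw0, w0Rw1, w1Rw0, w1Rw1
Branch closes: q and not q both at w0.
Every branch closes (one shown): valid in S5.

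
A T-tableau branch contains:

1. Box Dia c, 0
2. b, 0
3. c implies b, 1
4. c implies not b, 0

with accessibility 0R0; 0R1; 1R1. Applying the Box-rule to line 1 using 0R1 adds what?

Dia c, 1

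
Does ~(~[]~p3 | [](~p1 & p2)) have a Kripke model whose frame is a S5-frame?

Satisfiable (open branch found)

1. ~(~[]~p3 | [](~p1 & p2)), w0
2. []~p3, w0
3. ~[](~p1 & p2), w0
4. ~p3, w0
5. ~(~p1 & p2), w1
6. ~p3, w1
7. ~p2, w1
Accessibility: w0Rw0, w0Rw1, w1Rw0, w1Rw1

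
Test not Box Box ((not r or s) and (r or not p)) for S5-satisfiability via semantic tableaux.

Satisfiable (open branch found)

1. not Box Box ((not r or s) and (r or not p)), u
2. not Box ((not r or s) and (r or not p)), v
3. not ((not r or s) and (r or not p)), w
4. not (r or not p), w
5. not r, w
6. p, w
Accessibility: uRu, uRv, uRw, vRu, vRv, vRw, wRu, wRv, wRw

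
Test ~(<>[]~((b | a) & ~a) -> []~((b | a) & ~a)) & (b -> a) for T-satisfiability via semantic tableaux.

1. ~(<>[]~((b | a) & ~a) -> []~((b | a) & ~a)) & (b -> a), 0
2. ~(<>[]~((b | a) & ~a) -> []~((b | a) & ~a)), 0   [&-rule on 1]
3. b -> a, 0   [&-rule on 1]
4. <>[]~((b | a) & ~a), 0   [~->-rule on 2]
5. ~[]~((b | a) & ~a), 0   [~->-rule on 2]
6. a, 0   [->-rule on 3 (branches; this branch)]
7. []~((b | a) & ~a), 1   [<>-rule on 4: fresh world 1, 0R1]
8. ~((b | a) & ~a), 1   [[]-rule on 7 via 1R1]
9. a, 1   [~&-rule on 8 (branches; this branch)]
10. (b | a) & ~a, 2   [~[]-rule on 5: fresh world 2, 0R2]
11. b | a, 2   [&-rule on 10]
12. ~a, 2   [&-rule on 10]
13. b, 2   [|-rule on 11 (branches; this branch)]
Accessibility: 0R0, 0R1, 0R2, 1R1, 2R2

Yes, satisfiable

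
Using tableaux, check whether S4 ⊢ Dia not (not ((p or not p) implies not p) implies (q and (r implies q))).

Tableau for the negation not Dia not (not ((p or not p) implies not p) implies (q and (r implies q))):
1. not Dia not (not ((p or not p) implies not p) implies (q and (r implies q))), 0
2. not ((p or not p) implies not p) implies (q and (r implies q)), 0
3. q and (r implies q), 0
4. q, 0
5. r implies q, 0
Accessibility: 0R0
The negation has an open branch (countermodel exists).

Invalid (countermodel exists)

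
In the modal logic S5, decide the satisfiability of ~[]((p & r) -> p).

1. ~[]((p & r) -> p), u
2. ~((p & r) -> p), v   [~[]-rule on 1: fresh world v, uRv]
3. p & r, v   [~->-rule on 2]
4. ~p, v   [~->-rule on 2]
5. p, v   [&-rule on 3]
6. r, v   [&-rule on 3]
Accessibility: uRu, uRv, vRu, vRv
Branch closes: p and ~p both at v.
(One branch shown.) All branches close.

Unsatisfiable (every branch closes)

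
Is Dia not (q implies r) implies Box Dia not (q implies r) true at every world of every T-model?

Tableau for the negation not (Dia not (q implies r) implies Box Dia not (q implies r)):
1. not (Dia not (q implies r) implies Box Dia not (q implies r)), u
2. Dia not (q implies r), u
3. not Box Dia not (q implies r), u
4. not (q implies r), v
5. q, v
6. not r, v
7. not Dia not (q implies r), w
8. q implies r, w
9. r, w
Accessibility: uRu, uRv, uRw, vRv, wRw
The negation has an open branch (countermodel exists).

No, not valid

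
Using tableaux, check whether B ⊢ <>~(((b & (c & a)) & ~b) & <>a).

Valid in B

Tableau for the negation ~<>~(((b & (c & a)) & ~b) & <>a):
1. ~<>~(((b & (c & a)) & ~b) & <>a), w0
2. ((b & (c & a)) & ~b) & <>a, w0
3. (b & (c & a)) & ~b, w0
4. <>a, w0
5. b & (c & a), w0
6. ~b, w0
7. b, w0
8. c & a, w0
Accessibility: w0Rw0
Branch closes: b and ~b both at w0.
All branches of the negation close; one closing branch shown above.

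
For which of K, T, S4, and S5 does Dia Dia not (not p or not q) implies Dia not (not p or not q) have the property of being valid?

S4-tableau for the negation not (Dia Dia not (not p or not q) implies Dia not (not p or not q)):
1. not (Dia Dia not (not p or not q) implies Dia not (not p or not q)), 0
2. Dia Dia not (not p or not q), 0
3. not Dia not (not p or not q), 0
4. not p or not q, 0
5. not q, 0
6. Dia not (not p or not q), 1
7. not p or not q, 1
8. not q, 1
9. not (not p or not q), 2
10. p, 2
11. q, 2
12. not p or not q, 2
13. not q, 2
Accessibility: 0R0, 0R1, 0R2, 1R1, 1R2, 2R2
Branch closes: q and not q both at 2.
Every branch closes (one shown): valid in S4, hence also in S5 (every theorem of S4 is a theorem of S5).
T-tableau for the negation not (Dia Dia not (not p or not q) implies Dia not (not p or not q)):
1. not (Dia Dia not (not p or not q) implies Dia not (not p or not q)), 0
2. Dia Dia not (not p or not q), 0
3. not Dia not (not p or not q), 0
4. not p or not q, 0
5. not q, 0
6. Dia not (not p or not q), 1
7. not p or not q, 1
8. not q, 1
9. not (not p or not q), 2
10. p, 2
11. q, 2
Accessibility: 0R0, 0R1, 1R1, 1R2, 2R2
Complete open branch: countermodel on a T-frame, so not valid in T, nor in K (the same frame is also a K-frame).

S4, S5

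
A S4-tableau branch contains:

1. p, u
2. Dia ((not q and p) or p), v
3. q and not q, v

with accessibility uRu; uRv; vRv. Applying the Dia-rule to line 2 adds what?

a fresh world w with vRw, and (not q and p) or p at w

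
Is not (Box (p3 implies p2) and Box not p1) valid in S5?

Tableau for the negation Box (p3 implies p2) and Box not p1:
1. Box (p3 implies p2) and Box not p1, 0
2. Box (p3 implies p2), 0   [and-rule on 1]
3. Box not p1, 0   [and-rule on 1]
4. p3 implies p2, 0   [Box-rule on 2 via 0R0]
5. not p1, 0   [Box-rule on 3 via 0R0]
6. p2, 0   [implies-rule on 4 (branches; this branch)]
Accessibility: 0R0
The negation has an open branch (countermodel exists).

Not valid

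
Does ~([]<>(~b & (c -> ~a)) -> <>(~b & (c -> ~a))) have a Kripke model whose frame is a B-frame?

Unsatisfiable (every branch closes)

1. ~([]<>(~b & (c -> ~a)) -> <>(~b & (c -> ~a))), w0
2. []<>(~b & (c -> ~a)), w0
3. ~<>(~b & (c -> ~a)), w0
4. <>(~b & (c -> ~a)), w0
5. ~(~b & (c -> ~a)), w0
6. ~(c -> ~a), w0
7. c, w0
8. a, w0
9. ~b & (c -> ~a), w1
10. ~b, w1
11. c -> ~a, w1
12. <>(~b & (c -> ~a)), w1
13. ~(~b & (c -> ~a)), w1
14. ~a, w1
15. ~(c -> ~a), w1
16. c, w1
17. a, w1
Accessibility: w0Rw0, w0Rw1, w1Rw0, w1Rw1
Branch closes: a and ~a both at w1.
All branches of the tableau close; one closing branch shown above.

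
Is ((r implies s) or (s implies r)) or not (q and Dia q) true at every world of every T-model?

Yes, valid

Tableau for the negation not (((r implies s) or (s implies r)) or not (q and Dia q)):
1. not (((r implies s) or (s implies r)) or not (q and Dia q)), 0
2. not ((r implies s) or (s implies r)), 0   [neg-or-rule on 1]
3. q and Dia q, 0   [neg-or-rule on 1]
4. not (r implies s), 0   [neg-or-rule on 2]
5. not (s implies r), 0   [neg-or-rule on 2]
6. q, 0   [and-rule on 3]
7. Dia q, 0   [and-rule on 3]
8. r, 0   [neg-implies-rule on 4]
9. not s, 0   [neg-implies-rule on 4]
10. s, 0   [neg-implies-rule on 5]
11. not r, 0   [neg-implies-rule on 5]
Accessibility: 0R0
Branch closes: s and not s both at 0.
All branches of the negation close; one closing branch shown above.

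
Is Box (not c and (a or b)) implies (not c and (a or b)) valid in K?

Tableau for the negation not (Box (not c and (a or b)) implies (not c and (a or b))):
1. not (Box (not c and (a or b)) implies (not c and (a or b))), 0
2. Box (not c and (a or b)), 0   [neg-implies-rule on 1]
3. not (not c and (a or b)), 0   [neg-implies-rule on 1]
4. not (a or b), 0   [neg-and-rule on 3 (branches; this branch)]
5. not a, 0   [neg-or-rule on 4]
6. not b, 0   [neg-or-rule on 4]
The negation has an open branch (countermodel exists).

Not valid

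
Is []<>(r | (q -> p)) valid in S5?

No, not valid

Tableau for the negation ~[]<>(r | (q -> p)):
1. ~[]<>(r | (q -> p)), w0
2. ~<>(r | (q -> p)), w1
3. ~(r | (q -> p)), w0
4. ~r, w0
5. ~(q -> p), w0
6. q, w0
7. ~p, w0
8. ~(r | (q -> p)), w1
9. ~r, w1
10. ~(q -> p), w1
11. q, w1
12. ~p, w1
Accessibility: w0Rw0, w0Rw1, w1Rw0, w1Rw1
The negation has an open branch (countermodel exists).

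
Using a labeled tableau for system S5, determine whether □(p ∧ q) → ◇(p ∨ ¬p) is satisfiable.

1. □(p ∧ q) → ◇(p ∨ ¬p), u
2. ◇(p ∨ ¬p), u   [→-rule on 1 (branches; this branch)]
3. p ∨ ¬p, v   [◇-rule on 2: fresh world v, uRv]
4. ¬p, v   [∨-rule on 3 (branches; this branch)]
Accessibility: uRu, uRv, vRu, vRv

Satisfiable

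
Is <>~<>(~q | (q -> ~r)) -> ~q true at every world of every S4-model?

Tableau for the negation ~(<>~<>(~q | (q -> ~r)) -> ~q):
1. ~(<>~<>(~q | (q -> ~r)) -> ~q), w0
2. <>~<>(~q | (q -> ~r)), w0   [~->-rule on 1]
3. q, w0   [~->-rule on 1]
4. ~<>(~q | (q -> ~r)), w1   [<>-rule on 2: fresh world w1, w0Rw1]
5. ~(~q | (q -> ~r)), w1   [~<>-rule on 4 via w1Rw1]
6. q, w1   [~|-rule on 5]
7. ~(q -> ~r), w1   [~|-rule on 5]
8. r, w1   [~->-rule on 7]
Accessibility: w0Rw0, w0Rw1, w1Rw1
The negation has an open branch (countermodel exists).

Invalid (countermodel exists)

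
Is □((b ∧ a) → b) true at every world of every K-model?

Tableau for the negation ¬□((b ∧ a) → b):
1. ¬□((b ∧ a) → b), w0
2. ¬((b ∧ a) → b), w1
3. b ∧ a, w1
4. ¬b, w1
5. b, w1
6. a, w1
Accessibility: w0Rw1
Branch closes: b and ¬b both at w1.
All branches of the negation close; one closing branch shown above.

Yes, valid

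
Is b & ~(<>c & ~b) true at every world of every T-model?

Tableau for the negation ~(b & ~(<>c & ~b)):
1. ~(b & ~(<>c & ~b)), w0
2. <>c & ~b, w0
3. <>c, w0
4. ~b, w0
5. c, w1
Accessibility: w0Rw0, w0Rw1, w1Rw1
The negation has an open branch (countermodel exists).

Invalid (countermodel exists)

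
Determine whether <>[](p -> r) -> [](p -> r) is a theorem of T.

Not valid

Tableau for the negation ~(<>[](p -> r) -> [](p -> r)):
1. ~(<>[](p -> r) -> [](p -> r)), u
2. <>[](p -> r), u
3. ~[](p -> r), u
4. [](p -> r), v
5. p -> r, v
6. r, v
7. ~(p -> r), w
8. p, w
9. ~r, w
Accessibility: uRu, uRv, uRw, vRv, wRw
The negation has an open branch (countermodel exists).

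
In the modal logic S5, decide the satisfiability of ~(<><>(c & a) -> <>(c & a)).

Unsatisfiable (every branch closes)

1. ~(<><>(c & a) -> <>(c & a)), 0
2. <><>(c & a), 0
3. ~<>(c & a), 0
4. ~(c & a), 0
5. ~a, 0
6. <>(c & a), 1
7. ~(c & a), 1
8. ~a, 1
9. c & a, 2
10. c, 2
11. a, 2
12. ~(c & a), 2
13. ~a, 2
Accessibility: 0R0, 0R1, 0R2, 1R0, 1R1, 1R2, 2R0, 2R1, 2R2
Branch closes: a and ~a both at 2.
Every branch closes; the branch above is one of them.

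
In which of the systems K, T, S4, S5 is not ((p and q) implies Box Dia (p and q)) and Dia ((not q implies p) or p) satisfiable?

K, T, S4

S5-tableau for the formula:
1. not ((p and q) implies Box Dia (p and q)) and Dia ((not q implies p) or p), u
2. not ((p and q) implies Box Dia (p and q)), u   [and-rule on 1]
3. Dia ((not q implies p) or p), u   [and-rule on 1]
4. p and q, u   [neg-implies-rule on 2]
5. not Box Dia (p and q), u   [neg-implies-rule on 2]
6. p, u   [and-rule on 4]
7. q, u   [and-rule on 4]
8. (not q implies p) or p, v   [Dia-rule on 3: fresh world v, uRv]
9. not q implies p, v   [or-rule on 8 (branches; this branch)]
10. p, v   [implies-rule on 9 (branches; this branch)]
11. not Dia (p and q), w   [neg-Box-rule on 5: fresh world w, uRw]
12. not (p and q), u   [neg-Dia-rule on 11 via wRu]
13. not (p and q), v   [neg-Dia-rule on 11 via wRv]
14. not (p and q), w   [neg-Dia-rule on 11 via wRw]
15. not q, u   [neg-and-rule on 12 (branches; this branch)]
Accessibility: uRu, uRv, uRw, vRu, vRv, vRw, wRu, wRv, wRw
Branch closes: q and not q both at u.
Every branch closes (one shown): unsatisfiable in S5.
S4-tableau for the formula:
1. not ((p and q) implies Box Dia (p and q)) and Dia ((not q implies p) or p), u
2. not ((p and q) implies Box Dia (p and q)), u   [and-rule on 1]
3. Dia ((not q implies p) or p), u   [and-rule on 1]
4. p and q, u   [neg-implies-rule on 2]
5. not Box Dia (p and q), u   [neg-implies-rule on 2]
6. p, u   [and-rule on 4]
7. q, u   [and-rule on 4]
8. (not q implies p) or p, v   [Dia-rule on 3: fresh world v, uRv]
9. p, v   [or-rule on 8 (branches; this branch)]
10. not Dia (p and q), w   [neg-Box-rule on 5: fresh world w, uRw]
11. not (p and q), w   [neg-Dia-rule on 10 via wRw]
12. not q, w   [neg-and-rule on 11 (branches; this branch)]
Accessibility: uRu, uRv, uRw, vRv, wRw
Complete open branch: satisfiable in S4, hence also in K, T (this S4-model is also a K-model and a T-model).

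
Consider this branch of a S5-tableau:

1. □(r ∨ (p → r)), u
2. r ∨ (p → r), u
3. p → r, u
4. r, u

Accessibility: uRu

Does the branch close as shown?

Open

No world carries both an atom and its negation.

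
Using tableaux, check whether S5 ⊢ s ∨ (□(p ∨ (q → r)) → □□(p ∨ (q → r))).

Tableau for the negation ¬(s ∨ (□(p ∨ (q → r)) → □□(p ∨ (q → r)))):
1. ¬(s ∨ (□(p ∨ (q → r)) → □□(p ∨ (q → r)))), w0
2. ¬s, w0
3. ¬(□(p ∨ (q → r)) → □□(p ∨ (q → r))), w0
4. □(p ∨ (q → r)), w0
5. ¬□□(p ∨ (q → r)), w0
6. p ∨ (q → r), w0
7. q → r, w0
8. r, w0
9. ¬□(p ∨ (q → r)), w1
10. p ∨ (q → r), w1
11. q → r, w1
12. r, w1
13. ¬(p ∨ (q → r)), w2
14. ¬p, w2
15. ¬(q → r), w2
16. q, w2
17. ¬r, w2
18. p ∨ (q → r), w2
19. q → r, w2
20. r, w2
Accessibility: w0Rw0, w0Rw1, w0Rw2, w1Rw0, w1Rw1, w1Rw2, w2Rw0, w2Rw1, w2Rw2
Branch closes: r and ¬r both at w2.
Every branch of the negation's tableau closes; the branch above is one of them.

Valid in S5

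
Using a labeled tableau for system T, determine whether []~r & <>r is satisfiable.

1. []~r & <>r, 0
2. []~r, 0   [&-rule on 1]
3. <>r, 0   [&-rule on 1]
4. ~r, 0   [[]-rule on 2 via 0R0]
5. r, 1   [<>-rule on 3: fresh world 1, 0R1]
6. ~r, 1   [[]-rule on 2 via 0R1]
Accessibility: 0R0, 0R1, 1R1
Branch closes: r and ~r both at 1.
Every branch closes; the branch above is one of them.

Unsatisfiable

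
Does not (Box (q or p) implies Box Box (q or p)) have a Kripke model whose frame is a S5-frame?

1. not (Box (q or p) implies Box Box (q or p)), u
2. Box (q or p), u
3. not Box Box (q or p), u
4. q or p, u
5. p, u
6. not Box (q or p), v
7. q or p, v
8. p, v
9. not (q or p), w
10. not q, w
11. not p, w
12. q or p, w
13. p, w
Accessibility: uRu, uRv, uRw, vRu, vRv, vRw, wRu, wRv, wRw
Branch closes: p and not p both at w.
(One branch shown.) All branches close.

Unsatisfiable (every branch closes)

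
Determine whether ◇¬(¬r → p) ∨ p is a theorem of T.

Tableau for the negation ¬(◇¬(¬r → p) ∨ p):
1. ¬(◇¬(¬r → p) ∨ p), u
2. ¬◇¬(¬r → p), u   [¬∨-rule on 1]
3. ¬p, u   [¬∨-rule on 1]
4. ¬r → p, u   [¬◇-rule on 2 via uRu]
5. r, u   [→-rule on 4 (branches; this branch)]
Accessibility: uRu
The negation has an open branch (countermodel exists).

Invalid (countermodel exists)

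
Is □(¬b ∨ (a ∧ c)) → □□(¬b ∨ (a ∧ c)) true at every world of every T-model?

Tableau for the negation ¬(□(¬b ∨ (a ∧ c)) → □□(¬b ∨ (a ∧ c))):
1. ¬(□(¬b ∨ (a ∧ c)) → □□(¬b ∨ (a ∧ c))), 0
2. □(¬b ∨ (a ∧ c)), 0
3. ¬□□(¬b ∨ (a ∧ c)), 0
4. ¬b ∨ (a ∧ c), 0
5. a ∧ c, 0
6. a, 0
7. c, 0
8. ¬□(¬b ∨ (a ∧ c)), 1
9. ¬b ∨ (a ∧ c), 1
10. a ∧ c, 1
11. a, 1
12. c, 1
13. ¬(¬b ∨ (a ∧ c)), 2
14. b, 2
15. ¬(a ∧ c), 2
16. ¬c, 2
Accessibility: 0R0, 0R1, 1R1, 1R2, 2R2
The negation has an open branch (countermodel exists).

Invalid (countermodel exists)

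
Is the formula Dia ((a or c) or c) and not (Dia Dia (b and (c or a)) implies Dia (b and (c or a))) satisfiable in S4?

No, unsatisfiable

1. Dia ((a or c) or c) and not (Dia Dia (b and (c or a)) implies Dia (b and (c or a))), u
2. Dia ((a or c) or c), u
3. not (Dia Dia (b and (c or a)) implies Dia (b and (c or a))), u
4. Dia Dia (b and (c or a)), u
5. not Dia (b and (c or a)), u
6. not (b and (c or a)), u
7. not (c or a), u
8. not c, u
9. not a, u
10. (a or c) or c, v
11. not (b and (c or a)), v
12. a or c, v
13. not b, v
14. c, v
15. Dia (b and (c or a)), w
16. not (b and (c or a)), w
17. not (c or a), w
18. not c, w
19. not a, w
20. b and (c or a), x
21. b, x
22. c or a, x
23. not (b and (c or a)), x
24. a, x
25. not (c or a), x
26. not c, x
27. not a, x
Accessibility: uRu, uRv, uRw, uRx, vRv, wRw, wRx, xRx
Branch closes: a and not a both at x.
(One branch shown.) All branches close.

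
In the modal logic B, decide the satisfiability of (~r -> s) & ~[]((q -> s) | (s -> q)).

1. (~r -> s) & ~[]((q -> s) | (s -> q)), 0
2. ~r -> s, 0
3. ~[]((q -> s) | (s -> q)), 0
4. s, 0
5. ~((q -> s) | (s -> q)), 1
6. ~(q -> s), 1
7. ~(s -> q), 1
8. q, 1
9. ~s, 1
10. s, 1
11. ~q, 1
Accessibility: 0R0, 0R1, 1R0, 1R1
Branch closes: s and ~s both at 1.
All branches of the tableau close; one closing branch shown above.

No, unsatisfiable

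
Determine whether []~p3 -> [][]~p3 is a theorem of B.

Not valid

Tableau for the negation ~([]~p3 -> [][]~p3):
1. ~([]~p3 -> [][]~p3), w0
2. []~p3, w0
3. ~[][]~p3, w0
4. ~p3, w0
5. ~[]~p3, w1
6. ~p3, w1
7. p3, w2
Accessibility: w0Rw0, w0Rw1, w1Rw0, w1Rw1, w1Rw2, w2Rw1, w2Rw2
The negation has an open branch (countermodel exists).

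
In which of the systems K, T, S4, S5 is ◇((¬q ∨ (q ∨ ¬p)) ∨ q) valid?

K-tableau for the negation ¬◇((¬q ∨ (q ∨ ¬p)) ∨ q):
1. ¬◇((¬q ∨ (q ∨ ¬p)) ∨ q), u
Complete open branch: countermodel on a K-frame, so not valid in K.
T-tableau for the negation ¬◇((¬q ∨ (q ∨ ¬p)) ∨ q):
1. ¬◇((¬q ∨ (q ∨ ¬p)) ∨ q), u
2. ¬((¬q ∨ (q ∨ ¬p)) ∨ q), u   [¬◇-rule on 1 via uRu]
3. ¬(¬q ∨ (q ∨ ¬p)), u   [¬∨-rule on 2]
4. ¬q, u   [¬∨-rule on 2]
5. q, u   [¬∨-rule on 3]
6. ¬(q ∨ ¬p), u   [¬∨-rule on 3]
Accessibility: uRu
Branch closes: q and ¬q both at u.
Every branch closes (one shown): valid in T, hence also in S4, S5 (every theorem of T is a theorem of S4 and S5).

T, S4, S5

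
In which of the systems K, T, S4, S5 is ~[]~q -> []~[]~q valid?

S5

S4-tableau for the negation ~(~[]~q -> []~[]~q):
1. ~(~[]~q -> []~[]~q), 0
2. ~[]~q, 0
3. ~[]~[]~q, 0
4. q, 1
5. []~q, 2
6. ~q, 2
Accessibility: 0R0, 0R1, 0R2, 1R1, 2R2
Complete open branch: countermodel on an S4-frame, so not valid in S4, nor in K, T (the same frame is also a K-frame and a T-frame).
S5-tableau for the negation ~(~[]~q -> []~[]~q):
1. ~(~[]~q -> []~[]~q), 0
2. ~[]~q, 0
3. ~[]~[]~q, 0
4. q, 1
5. []~q, 2
6. ~q, 0
7. ~q, 1
Accessibility: 0R0, 0R1, 0R2, 1R0, 1R1, 1R2, 2R0, 2R1, 2R2
Branch closes: q and ~q both at 1.
Every branch closes (one shown): valid in S5.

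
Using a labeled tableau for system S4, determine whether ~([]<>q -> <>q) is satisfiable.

No, unsatisfiable

1. ~([]<>q -> <>q), u
2. []<>q, u
3. ~<>q, u
4. <>q, u
5. ~q, u
6. q, v
7. <>q, v
8. ~q, v
Accessibility: uRu, uRv, vRv
Branch closes: q and ~q both at v.
(One branch shown.) All branches close.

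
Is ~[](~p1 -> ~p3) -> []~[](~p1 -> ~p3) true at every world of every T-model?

Tableau for the negation ~(~[](~p1 -> ~p3) -> []~[](~p1 -> ~p3)):
1. ~(~[](~p1 -> ~p3) -> []~[](~p1 -> ~p3)), w0
2. ~[](~p1 -> ~p3), w0
3. ~[]~[](~p1 -> ~p3), w0
4. ~(~p1 -> ~p3), w1
5. ~p1, w1
6. p3, w1
7. [](~p1 -> ~p3), w2
8. ~p1 -> ~p3, w2
9. ~p3, w2
Accessibility: w0Rw0, w0Rw1, w0Rw2, w1Rw1, w2Rw2
The negation has an open branch (countermodel exists).

Not valid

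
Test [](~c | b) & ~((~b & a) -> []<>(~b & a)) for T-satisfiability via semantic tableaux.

1. [](~c | b) & ~((~b & a) -> []<>(~b & a)), 0
2. [](~c | b), 0
3. ~((~b & a) -> []<>(~b & a)), 0
4. ~b & a, 0
5. ~[]<>(~b & a), 0
6. ~b, 0
7. a, 0
8. ~c | b, 0
9. ~c, 0
10. ~<>(~b & a), 1
11. ~c | b, 1
12. ~(~b & a), 1
13. b, 1
14. ~a, 1
Accessibility: 0R0, 0R1, 1R1

Yes, satisfiable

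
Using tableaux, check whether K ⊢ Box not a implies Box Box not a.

Invalid (countermodel exists)

Tableau for the negation not (Box not a implies Box Box not a):
1. not (Box not a implies Box Box not a), w0
2. Box not a, w0
3. not Box Box not a, w0
4. not Box not a, w1
5. not a, w1
6. a, w2
Accessibility: w0Rw1, w1Rw2
The negation has an open branch (countermodel exists).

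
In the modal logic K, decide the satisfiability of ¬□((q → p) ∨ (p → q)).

1. ¬□((q → p) ∨ (p → q)), w0
2. ¬((q → p) ∨ (p → q)), w1
3. ¬(q → p), w1
4. ¬(p → q), w1
5. q, w1
6. ¬p, w1
7. p, w1
8. ¬q, w1
Accessibility: w0Rw1
Branch closes: p and ¬p both at w1.
(One branch shown.) All branches close.

Unsatisfiable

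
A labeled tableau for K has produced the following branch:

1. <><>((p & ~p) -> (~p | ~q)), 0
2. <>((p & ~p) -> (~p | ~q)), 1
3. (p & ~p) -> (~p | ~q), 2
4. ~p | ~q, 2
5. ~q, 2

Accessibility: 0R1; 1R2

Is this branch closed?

No world carries both an atom and its negation.

Not closed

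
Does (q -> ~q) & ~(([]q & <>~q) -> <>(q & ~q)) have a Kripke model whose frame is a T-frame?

No, unsatisfiable

1. (q -> ~q) & ~(([]q & <>~q) -> <>(q & ~q)), w0
2. q -> ~q, w0
3. ~(([]q & <>~q) -> <>(q & ~q)), w0
4. []q & <>~q, w0
5. ~<>(q & ~q), w0
6. []q, w0
7. <>~q, w0
8. ~(q & ~q), w0
9. q, w0
10. ~q, w0
Accessibility: w0Rw0
Branch closes: q and ~q both at w0.
All branches of the tableau close; one closing branch shown above.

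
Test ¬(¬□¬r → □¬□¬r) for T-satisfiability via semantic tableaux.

1. ¬(¬□¬r → □¬□¬r), 0
2. ¬□¬r, 0
3. ¬□¬□¬r, 0
4. r, 1
5. □¬r, 2
6. ¬r, 2
Accessibility: 0R0, 0R1, 0R2, 1R1, 2R2

Yes, satisfiable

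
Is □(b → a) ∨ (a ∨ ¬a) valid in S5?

Tableau for the negation ¬(□(b → a) ∨ (a ∨ ¬a)):
1. ¬(□(b → a) ∨ (a ∨ ¬a)), 0
2. ¬□(b → a), 0   [¬∨-rule on 1]
3. ¬(a ∨ ¬a), 0   [¬∨-rule on 1]
4. ¬a, 0   [¬∨-rule on 3]
5. a, 0   [¬∨-rule on 3]
Accessibility: 0R0
Branch closes: a and ¬a both at 0.
All branches of the negation close; one closing branch shown above.

Yes, valid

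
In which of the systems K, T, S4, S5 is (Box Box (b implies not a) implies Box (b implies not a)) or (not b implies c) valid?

T, S4, S5

T-tableau for the negation not ((Box Box (b implies not a) implies Box (b implies not a)) or (not b implies c)):
1. not ((Box Box (b implies not a) implies Box (b implies not a)) or (not b implies c)), 0
2. not (Box Box (b implies not a) implies Box (b implies not a)), 0
3. not (not b implies c), 0
4. Box Box (b implies not a), 0
5. not Box (b implies not a), 0
6. not b, 0
7. not c, 0
8. Box (b implies not a), 0
9. b implies not a, 0
10. not a, 0
11. not (b implies not a), 1
12. b, 1
13. a, 1
14. Box (b implies not a), 1
15. b implies not a, 1
16. not a, 1
Accessibility: 0R0, 0R1, 1R1
Branch closes: a and not a both at 1.
Every branch closes (one shown): valid in T, hence also in S4, S5 (every theorem of T is a theorem of S4 and S5).
K-tableau for the negation not ((Box Box (b implies not a) implies Box (b implies not a)) or (not b implies c)):
1. not ((Box Box (b implies not a) implies Box (b implies not a)) or (not b implies c)), 0
2. not (Box Box (b implies not a) implies Box (b implies not a)), 0
3. not (not b implies c), 0
4. Box Box (b implies not a), 0
5. not Box (b implies not a), 0
6. not b, 0
7. not c, 0
8. not (b implies not a), 1
9. b, 1
10. a, 1
11. Box (b implies not a), 1
Accessibility: 0R1
Complete open branch: countermodel on a K-frame, so not valid in K.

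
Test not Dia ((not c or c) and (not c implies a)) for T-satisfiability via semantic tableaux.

1. not Dia ((not c or c) and (not c implies a)), 0
2. not ((not c or c) and (not c implies a)), 0
3. not (not c implies a), 0
4. not c, 0
5. not a, 0
Accessibility: 0R0

Yes, satisfiable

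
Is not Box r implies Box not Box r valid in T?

Not valid

Tableau for the negation not (not Box r implies Box not Box r):
1. not (not Box r implies Box not Box r), w0
2. not Box r, w0   [neg-implies-rule on 1]
3. not Box not Box r, w0   [neg-implies-rule on 1]
4. not r, w1   [neg-Box-rule on 2: fresh world w1, w0Rw1]
5. Box r, w2   [neg-Box-rule on 3: fresh world w2, w0Rw2]
6. r, w2   [Box-rule on 5 via w2Rw2]
Accessibility: w0Rw0, w0Rw1, w0Rw2, w1Rw1, w2Rw2
The negation has an open branch (countermodel exists).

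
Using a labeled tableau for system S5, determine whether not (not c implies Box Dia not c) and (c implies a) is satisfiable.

Unsatisfiable (every branch closes)

1. not (not c implies Box Dia not c) and (c implies a), u
2. not (not c implies Box Dia not c), u
3. c implies a, u
4. not c, u
5. not Box Dia not c, u
6. a, u
7. not Dia not c, v
8. c, u
Accessibility: uRu, uRv, vRu, vRv
Branch closes: c and not c both at u.
(One branch shown.) All branches close.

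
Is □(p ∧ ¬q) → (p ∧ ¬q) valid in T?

Valid in T

Tableau for the negation ¬(□(p ∧ ¬q) → (p ∧ ¬q)):
1. ¬(□(p ∧ ¬q) → (p ∧ ¬q)), w0
2. □(p ∧ ¬q), w0
3. ¬(p ∧ ¬q), w0
4. p ∧ ¬q, w0
5. p, w0
6. ¬q, w0
7. q, w0
Accessibility: w0Rw0
Branch closes: q and ¬q both at w0.
All branches of the negation close; one closing branch shown above.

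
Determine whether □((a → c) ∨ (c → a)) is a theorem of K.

Tableau for the negation ¬□((a → c) ∨ (c → a)):
1. ¬□((a → c) ∨ (c → a)), 0
2. ¬((a → c) ∨ (c → a)), 1
3. ¬(a → c), 1
4. ¬(c → a), 1
5. a, 1
6. ¬c, 1
7. c, 1
8. ¬a, 1
Accessibility: 0R1
Branch closes: c and ¬c both at 1.
All branches of the negation close; one closing branch shown above.

Yes, valid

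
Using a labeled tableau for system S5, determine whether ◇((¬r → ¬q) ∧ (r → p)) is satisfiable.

1. ◇((¬r → ¬q) ∧ (r → p)), u
2. (¬r → ¬q) ∧ (r → p), v
3. ¬r → ¬q, v
4. r → p, v
5. ¬q, v
6. p, v
Accessibility: uRu, uRv, vRu, vRv

Satisfiable (open branch found)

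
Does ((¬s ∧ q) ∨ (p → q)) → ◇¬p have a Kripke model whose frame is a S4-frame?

1. ((¬s ∧ q) ∨ (p → q)) → ◇¬p, u
2. ◇¬p, u
3. ¬p, v
Accessibility: uRu, uRv, vRv

Yes, satisfiable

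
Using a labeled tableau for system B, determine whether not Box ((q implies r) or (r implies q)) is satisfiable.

1. not Box ((q implies r) or (r implies q)), w0
2. not ((q implies r) or (r implies q)), w1
3. not (q implies r), w1
4. not (r implies q), w1
5. q, w1
6. not r, w1
7. r, w1
8. not q, w1
Accessibility: w0Rw0, w0Rw1, w1Rw0, w1Rw1
Branch closes: r and not r both at w1.
(One branch shown.) All branches close.

Unsatisfiable (every branch closes)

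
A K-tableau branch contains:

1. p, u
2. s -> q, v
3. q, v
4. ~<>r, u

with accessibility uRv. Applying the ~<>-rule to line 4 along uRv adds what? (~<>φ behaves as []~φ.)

~<>φ behaves as []~φ: propagate the negated body to each accessible world.

~r, v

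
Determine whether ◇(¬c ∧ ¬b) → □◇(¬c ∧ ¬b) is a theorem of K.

No, not valid

Tableau for the negation ¬(◇(¬c ∧ ¬b) → □◇(¬c ∧ ¬b)):
1. ¬(◇(¬c ∧ ¬b) → □◇(¬c ∧ ¬b)), w0
2. ◇(¬c ∧ ¬b), w0
3. ¬□◇(¬c ∧ ¬b), w0
4. ¬c ∧ ¬b, w1
5. ¬c, w1
6. ¬b, w1
7. ¬◇(¬c ∧ ¬b), w2
Accessibility: w0Rw1, w0Rw2
The negation has an open branch (countermodel exists).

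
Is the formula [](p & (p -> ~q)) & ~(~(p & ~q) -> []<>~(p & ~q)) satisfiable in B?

No, unsatisfiable

1. [](p & (p -> ~q)) & ~(~(p & ~q) -> []<>~(p & ~q)), 0
2. [](p & (p -> ~q)), 0
3. ~(~(p & ~q) -> []<>~(p & ~q)), 0
4. ~(p & ~q), 0
5. ~[]<>~(p & ~q), 0
6. p & (p -> ~q), 0
7. p, 0
8. p -> ~q, 0
9. q, 0
10. ~q, 0
Accessibility: 0R0
Branch closes: q and ~q both at 0.
(One branch shown.) All branches close.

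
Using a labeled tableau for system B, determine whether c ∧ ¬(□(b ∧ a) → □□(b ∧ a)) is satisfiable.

Satisfiable (open branch found)

1. c ∧ ¬(□(b ∧ a) → □□(b ∧ a)), w0
2. c, w0
3. ¬(□(b ∧ a) → □□(b ∧ a)), w0
4. □(b ∧ a), w0
5. ¬□□(b ∧ a), w0
6. b ∧ a, w0
7. b, w0
8. a, w0
9. ¬□(b ∧ a), w1
10. b ∧ a, w1
11. b, w1
12. a, w1
13. ¬(b ∧ a), w2
14. ¬a, w2
Accessibility: w0Rw0, w0Rw1, w1Rw0, w1Rw1, w1Rw2, w2Rw1, w2Rw2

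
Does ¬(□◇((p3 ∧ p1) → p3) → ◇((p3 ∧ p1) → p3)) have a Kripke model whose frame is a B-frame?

1. ¬(□◇((p3 ∧ p1) → p3) → ◇((p3 ∧ p1) → p3)), 0
2. □◇((p3 ∧ p1) → p3), 0
3. ¬◇((p3 ∧ p1) → p3), 0
4. ◇((p3 ∧ p1) → p3), 0
5. ¬((p3 ∧ p1) → p3), 0
6. p3 ∧ p1, 0
7. ¬p3, 0
8. p3, 0
9. p1, 0
Accessibility: 0R0
Branch closes: p3 and ¬p3 both at 0.
All branches of the tableau close; one closing branch shown above.

No, unsatisfiable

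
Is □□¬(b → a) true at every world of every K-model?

Tableau for the negation ¬□□¬(b → a):
1. ¬□□¬(b → a), 0
2. ¬□¬(b → a), 1   [¬□-rule on 1: fresh world 1, 0R1]
3. b → a, 2   [¬□-rule on 2: fresh world 2, 1R2]
4. a, 2   [→-rule on 3 (branches; this branch)]
Accessibility: 0R1, 1R2
The negation has an open branch (countermodel exists).

Not valid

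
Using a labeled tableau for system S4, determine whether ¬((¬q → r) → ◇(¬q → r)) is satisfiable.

No, unsatisfiable

1. ¬((¬q → r) → ◇(¬q → r)), 0
2. ¬q → r, 0   [¬→-rule on 1]
3. ¬◇(¬q → r), 0   [¬→-rule on 1]
4. ¬(¬q → r), 0   [¬◇-rule on 3 via 0R0]
5. ¬q, 0   [¬→-rule on 4]
6. ¬r, 0   [¬→-rule on 4]
7. r, 0   [→-rule on 2 (branches; this branch)]
Accessibility: 0R0
Branch closes: r and ¬r both at 0.
(One branch shown.) All branches close.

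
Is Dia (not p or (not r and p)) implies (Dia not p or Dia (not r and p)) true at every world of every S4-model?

Yes, valid

Tableau for the negation not (Dia (not p or (not r and p)) implies (Dia not p or Dia (not r and p))):
1. not (Dia (not p or (not r and p)) implies (Dia not p or Dia (not r and p))), u
2. Dia (not p or (not r and p)), u   [neg-implies-rule on 1]
3. not (Dia not p or Dia (not r and p)), u   [neg-implies-rule on 1]
4. not Dia not p, u   [neg-or-rule on 3]
5. not Dia (not r and p), u   [neg-or-rule on 3]
6. p, u   [neg-Dia-rule on 4 via uRu]
7. not (not r and p), u   [neg-Dia-rule on 5 via uRu]
8. r, u   [neg-and-rule on 7 (branches; this branch)]
9. not p or (not r and p), v   [Dia-rule on 2: fresh world v, uRv]
10. p, v   [neg-Dia-rule on 4 via uRv]
11. not (not r and p), v   [neg-Dia-rule on 5 via uRv]
12. not r and p, v   [or-rule on 9 (branches; this branch)]
13. not r, v   [and-rule on 12]
14. not p, v   [neg-and-rule on 11 (branches; this branch)]
Accessibility: uRu, uRv, vRv
Branch closes: p and not p both at v.
Every branch of the negation's tableau closes; the branch above is one of them.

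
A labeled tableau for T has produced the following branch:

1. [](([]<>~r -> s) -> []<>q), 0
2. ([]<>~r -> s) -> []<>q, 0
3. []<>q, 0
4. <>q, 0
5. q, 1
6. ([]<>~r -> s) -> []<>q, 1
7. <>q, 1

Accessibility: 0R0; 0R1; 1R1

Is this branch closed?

Not closed

No world carries both an atom and its negation.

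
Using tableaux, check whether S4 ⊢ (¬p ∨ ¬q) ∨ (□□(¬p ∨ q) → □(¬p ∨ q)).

Valid

Tableau for the negation ¬((¬p ∨ ¬q) ∨ (□□(¬p ∨ q) → □(¬p ∨ q))):
1. ¬((¬p ∨ ¬q) ∨ (□□(¬p ∨ q) → □(¬p ∨ q))), w0
2. ¬(¬p ∨ ¬q), w0
3. ¬(□□(¬p ∨ q) → □(¬p ∨ q)), w0
4. p, w0
5. q, w0
6. □□(¬p ∨ q), w0
7. ¬□(¬p ∨ q), w0
8. □(¬p ∨ q), w0
9. ¬p ∨ q, w0
10. ¬(¬p ∨ q), w1
11. p, w1
12. ¬q, w1
13. □(¬p ∨ q), w1
14. ¬p ∨ q, w1
15. q, w1
Accessibility: w0Rw0, w0Rw1, w1Rw1
Branch closes: q and ¬q both at w1.
Every branch of the negation's tableau closes; the branch above is one of them.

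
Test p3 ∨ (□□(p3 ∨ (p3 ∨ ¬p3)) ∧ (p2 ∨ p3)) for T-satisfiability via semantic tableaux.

1. p3 ∨ (□□(p3 ∨ (p3 ∨ ¬p3)) ∧ (p2 ∨ p3)), 0
2. □□(p3 ∨ (p3 ∨ ¬p3)) ∧ (p2 ∨ p3), 0
3. □□(p3 ∨ (p3 ∨ ¬p3)), 0
4. p2 ∨ p3, 0
5. □(p3 ∨ (p3 ∨ ¬p3)), 0
6. p3 ∨ (p3 ∨ ¬p3), 0
7. p3, 0
8. p3 ∨ ¬p3, 0
Accessibility: 0R0

Yes, satisfiable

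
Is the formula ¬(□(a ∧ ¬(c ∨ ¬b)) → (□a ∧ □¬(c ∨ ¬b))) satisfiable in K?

Unsatisfiable

1. ¬(□(a ∧ ¬(c ∨ ¬b)) → (□a ∧ □¬(c ∨ ¬b))), w0
2. □(a ∧ ¬(c ∨ ¬b)), w0
3. ¬(□a ∧ □¬(c ∨ ¬b)), w0
4. ¬□¬(c ∨ ¬b), w0
5. c ∨ ¬b, w1
6. a ∧ ¬(c ∨ ¬b), w1
7. a, w1
8. ¬(c ∨ ¬b), w1
9. ¬c, w1
10. b, w1
11. ¬b, w1
Accessibility: w0Rw1
Branch closes: b and ¬b both at w1.
(One branch shown.) All branches close.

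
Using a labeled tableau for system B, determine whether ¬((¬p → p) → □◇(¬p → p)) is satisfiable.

Unsatisfiable

1. ¬((¬p → p) → □◇(¬p → p)), w0
2. ¬p → p, w0
3. ¬□◇(¬p → p), w0
4. p, w0
5. ¬◇(¬p → p), w1
6. ¬(¬p → p), w0
7. ¬p, w0
Accessibility: w0Rw0, w0Rw1, w1Rw0, w1Rw1
Branch closes: p and ¬p both at w0.
All branches of the tableau close; one closing branch shown above.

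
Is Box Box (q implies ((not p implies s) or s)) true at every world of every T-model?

Tableau for the negation not Box Box (q implies ((not p implies s) or s)):
1. not Box Box (q implies ((not p implies s) or s)), 0
2. not Box (q implies ((not p implies s) or s)), 1
3. not (q implies ((not p implies s) or s)), 2
4. q, 2
5. not ((not p implies s) or s), 2
6. not (not p implies s), 2
7. not s, 2
8. not p, 2
Accessibility: 0R0, 0R1, 1R1, 1R2, 2R2
The negation has an open branch (countermodel exists).

Invalid (countermodel exists)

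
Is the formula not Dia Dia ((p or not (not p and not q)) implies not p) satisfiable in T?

Satisfiable

1. not Dia Dia ((p or not (not p and not q)) implies not p), 0
2. not Dia ((p or not (not p and not q)) implies not p), 0
3. not ((p or not (not p and not q)) implies not p), 0
4. p or not (not p and not q), 0
5. p, 0
6. not (not p and not q), 0
7. q, 0
Accessibility: 0R0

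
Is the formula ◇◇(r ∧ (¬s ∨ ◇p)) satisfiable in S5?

Satisfiable

1. ◇◇(r ∧ (¬s ∨ ◇p)), w0
2. ◇(r ∧ (¬s ∨ ◇p)), w1   [◇-rule on 1: fresh world w1, w0Rw1]
3. r ∧ (¬s ∨ ◇p), w2   [◇-rule on 2: fresh world w2, w1Rw2]
4. r, w2   [∧-rule on 3]
5. ¬s ∨ ◇p, w2   [∧-rule on 3]
6. ◇p, w2   [∨-rule on 5 (branches; this branch)]
7. p, w3   [◇-rule on 6: fresh world w3, w2Rw3]
Accessibility: w0Rw0, w0Rw1, w0Rw2, w0Rw3, w1Rw0, w1Rw1, w1Rw2, w1Rw3, w2Rw0, w2Rw1, w2Rw2, w2Rw3, w3Rw0, w3Rw1, w3Rw2, w3Rw3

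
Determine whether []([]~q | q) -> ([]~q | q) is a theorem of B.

Valid in B

Tableau for the negation ~([]([]~q | q) -> ([]~q | q)):
1. ~([]([]~q | q) -> ([]~q | q)), 0
2. []([]~q | q), 0   [~->-rule on 1]
3. ~([]~q | q), 0   [~->-rule on 1]
4. ~[]~q, 0   [~|-rule on 3]
5. ~q, 0   [~|-rule on 3]
6. []~q | q, 0   [[]-rule on 2 via 0R0]
7. []~q, 0   [|-rule on 6 (branches; this branch)]
8. q, 1   [~[]-rule on 4: fresh world 1, 0R1]
9. []~q | q, 1   [[]-rule on 2 via 0R1]
10. ~q, 1   [[]-rule on 7 via 0R1]
Accessibility: 0R0, 0R1, 1R0, 1R1
Branch closes: q and ~q both at 1.
All branches of the negation close; one closing branch shown above.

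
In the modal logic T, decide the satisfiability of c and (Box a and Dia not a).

1. c and (Box a and Dia not a), 0
2. c, 0
3. Box a and Dia not a, 0
4. Box a, 0
5. Dia not a, 0
6. a, 0
7. not a, 1
8. a, 1
Accessibility: 0R0, 0R1, 1R1
Branch closes: a and not a both at 1.
(One branch shown.) All branches close.

No, unsatisfiable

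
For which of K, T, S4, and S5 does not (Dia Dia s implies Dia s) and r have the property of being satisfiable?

S4-tableau for the formula:
1. not (Dia Dia s implies Dia s) and r, u
2. not (Dia Dia s implies Dia s), u   [and-rule on 1]
3. r, u   [and-rule on 1]
4. Dia Dia s, u   [neg-implies-rule on 2]
5. not Dia s, u   [neg-implies-rule on 2]
6. not s, u   [neg-Dia-rule on 5 via uRu]
7. Dia s, v   [Dia-rule on 4: fresh world v, uRv]
8. not s, v   [neg-Dia-rule on 5 via uRv]
9. s, w   [Dia-rule on 7: fresh world w, vRw]
10. not s, w   [neg-Dia-rule on 5 via uRw]
Accessibility: uRu, uRv, uRw, vRv, vRw, wRw
Branch closes: s and not s both at w.
Every branch closes (one shown): unsatisfiable in S4, hence also in S5 (every S5-frame is an S4-frame).
T-tableau for the formula:
1. not (Dia Dia s implies Dia s) and r, u
2. not (Dia Dia s implies Dia s), u   [and-rule on 1]
3. r, u   [and-rule on 1]
4. Dia Dia s, u   [neg-implies-rule on 2]
5. not Dia s, u   [neg-implies-rule on 2]
6. not s, u   [neg-Dia-rule on 5 via uRu]
7. Dia s, v   [Dia-rule on 4: fresh world v, uRv]
8. not s, v   [neg-Dia-rule on 5 via uRv]
9. s, w   [Dia-rule on 7: fresh world w, vRw]
Accessibility: uRu, uRv, vRv, vRw, wRw
Complete open branch: satisfiable in T, hence also in K (this T-model is also a K-model).

K, T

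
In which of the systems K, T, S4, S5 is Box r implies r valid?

T, S4, S5

T-tableau for the negation not (Box r implies r):
1. not (Box r implies r), w0
2. Box r, w0
3. not r, w0
4. r, w0
Accessibility: w0Rw0
Branch closes: r and not r both at w0.
Every branch closes (one shown): valid in T, hence also in S4, S5 (every theorem of T is a theorem of S4 and S5).
K-tableau for the negation not (Box r implies r):
1. not (Box r implies r), w0
2. Box r, w0
3. not r, w0
Complete open branch: countermodel on a K-frame, so not valid in K.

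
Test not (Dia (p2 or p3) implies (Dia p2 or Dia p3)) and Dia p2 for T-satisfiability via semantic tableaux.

Unsatisfiable

1. not (Dia (p2 or p3) implies (Dia p2 or Dia p3)) and Dia p2, u
2. not (Dia (p2 or p3) implies (Dia p2 or Dia p3)), u
3. Dia p2, u
4. Dia (p2 or p3), u
5. not (Dia p2 or Dia p3), u
6. not Dia p2, u
7. not Dia p3, u
8. not p2, u
9. not p3, u
10. p2, v
11. not p2, v
Accessibility: uRu, uRv, vRv
Branch closes: p2 and not p2 both at v.
All branches of the tableau close; one closing branch shown above.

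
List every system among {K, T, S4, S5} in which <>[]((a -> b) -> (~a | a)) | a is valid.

K-tableau for the negation ~(<>[]((a -> b) -> (~a | a)) | a):
1. ~(<>[]((a -> b) -> (~a | a)) | a), w0
2. ~<>[]((a -> b) -> (~a | a)), w0
3. ~a, w0
Complete open branch: countermodel on a K-frame, so not valid in K.
T-tableau for the negation ~(<>[]((a -> b) -> (~a | a)) | a):
1. ~(<>[]((a -> b) -> (~a | a)) | a), w0
2. ~<>[]((a -> b) -> (~a | a)), w0
3. ~a, w0
4. ~[]((a -> b) -> (~a | a)), w0
5. ~((a -> b) -> (~a | a)), w1
6. a -> b, w1
7. ~(~a | a), w1
8. a, w1
9. ~a, w1
Accessibility: w0Rw0, w0Rw1, w1Rw1
Branch closes: a and ~a both at w1.
Every branch closes (one shown): valid in T, hence also in S4, S5 (every theorem of T is a theorem of S4 and S5).

T, S4, S5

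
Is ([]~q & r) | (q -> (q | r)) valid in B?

Yes, valid

Tableau for the negation ~(([]~q & r) | (q -> (q | r))):
1. ~(([]~q & r) | (q -> (q | r))), 0
2. ~([]~q & r), 0
3. ~(q -> (q | r)), 0
4. q, 0
5. ~(q | r), 0
6. ~q, 0
7. ~r, 0
Accessibility: 0R0
Branch closes: q and ~q both at 0.
All branches of the negation close; one closing branch shown above.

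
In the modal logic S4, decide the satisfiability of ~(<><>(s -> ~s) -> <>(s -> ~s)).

1. ~(<><>(s -> ~s) -> <>(s -> ~s)), w0
2. <><>(s -> ~s), w0
3. ~<>(s -> ~s), w0
4. ~(s -> ~s), w0
5. s, w0
6. <>(s -> ~s), w1
7. ~(s -> ~s), w1
8. s, w1
9. s -> ~s, w2
10. ~(s -> ~s), w2
11. s, w2
12. ~s, w2
Accessibility: w0Rw0, w0Rw1, w0Rw2, w1Rw1, w1Rw2, w2Rw2
Branch closes: s and ~s both at w2.
(One branch shown.) All branches close.

No, unsatisfiable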